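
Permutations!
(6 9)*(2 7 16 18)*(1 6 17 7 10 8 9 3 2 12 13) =(1 6 3 2 10 8 9 17 7 16 18 12 13) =[0, 6, 10, 2, 4, 5, 3, 16, 9, 17, 8, 11, 13, 1, 14, 15, 18, 7, 12]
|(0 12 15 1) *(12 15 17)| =|(0 15 1)(12 17)| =6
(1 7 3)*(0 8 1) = (0 8 1 7 3) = [8, 7, 2, 0, 4, 5, 6, 3, 1]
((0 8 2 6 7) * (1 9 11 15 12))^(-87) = ((0 8 2 6 7)(1 9 11 15 12))^(-87) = (0 6 8 7 2)(1 15 9 12 11)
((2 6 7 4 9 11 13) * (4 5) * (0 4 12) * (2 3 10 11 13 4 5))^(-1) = ((0 5 12)(2 6 7)(3 10 11 4 9 13))^(-1) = (0 12 5)(2 7 6)(3 13 9 4 11 10)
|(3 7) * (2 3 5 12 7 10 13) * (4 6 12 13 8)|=10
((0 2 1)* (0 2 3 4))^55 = (0 3 4)(1 2)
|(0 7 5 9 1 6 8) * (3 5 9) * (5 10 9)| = 9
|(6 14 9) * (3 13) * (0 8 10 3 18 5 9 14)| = 9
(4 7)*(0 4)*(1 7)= (0 4 1 7)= [4, 7, 2, 3, 1, 5, 6, 0]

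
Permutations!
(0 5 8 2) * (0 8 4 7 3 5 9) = [9, 1, 8, 5, 7, 4, 6, 3, 2, 0] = (0 9)(2 8)(3 5 4 7)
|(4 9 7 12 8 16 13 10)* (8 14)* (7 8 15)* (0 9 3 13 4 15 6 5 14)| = 33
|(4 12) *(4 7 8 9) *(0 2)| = 10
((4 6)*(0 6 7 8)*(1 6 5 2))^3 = (0 1 7 5 6 8 2 4)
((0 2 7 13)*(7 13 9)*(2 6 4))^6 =(0 6 4 2 13)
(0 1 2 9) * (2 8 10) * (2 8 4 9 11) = (0 1 4 9)(2 11)(8 10) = [1, 4, 11, 3, 9, 5, 6, 7, 10, 0, 8, 2]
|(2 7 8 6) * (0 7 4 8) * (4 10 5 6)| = 4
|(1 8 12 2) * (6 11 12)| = |(1 8 6 11 12 2)| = 6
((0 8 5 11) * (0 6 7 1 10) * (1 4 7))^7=(11)(4 7)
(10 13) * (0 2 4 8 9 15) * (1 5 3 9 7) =(0 2 4 8 7 1 5 3 9 15)(10 13) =[2, 5, 4, 9, 8, 3, 6, 1, 7, 15, 13, 11, 12, 10, 14, 0]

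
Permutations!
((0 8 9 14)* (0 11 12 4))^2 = ((0 8 9 14 11 12 4))^2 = (0 9 11 4 8 14 12)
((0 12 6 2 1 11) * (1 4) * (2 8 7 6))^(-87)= (0 4)(1 12)(2 11)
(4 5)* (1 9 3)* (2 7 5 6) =[0, 9, 7, 1, 6, 4, 2, 5, 8, 3] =(1 9 3)(2 7 5 4 6)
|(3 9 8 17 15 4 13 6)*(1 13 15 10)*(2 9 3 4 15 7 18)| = 11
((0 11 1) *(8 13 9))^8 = ((0 11 1)(8 13 9))^8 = (0 1 11)(8 9 13)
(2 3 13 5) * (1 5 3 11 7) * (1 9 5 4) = (1 4)(2 11 7 9 5)(3 13) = [0, 4, 11, 13, 1, 2, 6, 9, 8, 5, 10, 7, 12, 3]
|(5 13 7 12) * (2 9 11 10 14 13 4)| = |(2 9 11 10 14 13 7 12 5 4)| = 10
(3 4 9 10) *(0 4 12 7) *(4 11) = [11, 1, 2, 12, 9, 5, 6, 0, 8, 10, 3, 4, 7] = (0 11 4 9 10 3 12 7)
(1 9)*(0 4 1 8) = (0 4 1 9 8) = [4, 9, 2, 3, 1, 5, 6, 7, 0, 8]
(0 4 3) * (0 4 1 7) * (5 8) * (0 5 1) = [0, 7, 2, 4, 3, 8, 6, 5, 1] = (1 7 5 8)(3 4)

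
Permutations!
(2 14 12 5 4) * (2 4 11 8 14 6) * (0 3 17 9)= (0 3 17 9)(2 6)(5 11 8 14 12)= [3, 1, 6, 17, 4, 11, 2, 7, 14, 0, 10, 8, 5, 13, 12, 15, 16, 9]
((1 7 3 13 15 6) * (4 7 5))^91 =(1 7 15 5 3 6 4 13) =((1 5 4 7 3 13 15 6))^91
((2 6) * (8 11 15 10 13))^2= ((2 6)(8 11 15 10 13))^2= (8 15 13 11 10)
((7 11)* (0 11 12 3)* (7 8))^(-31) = (0 3 12 7 8 11)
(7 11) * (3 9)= (3 9)(7 11)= [0, 1, 2, 9, 4, 5, 6, 11, 8, 3, 10, 7]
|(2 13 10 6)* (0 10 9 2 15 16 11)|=|(0 10 6 15 16 11)(2 13 9)|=6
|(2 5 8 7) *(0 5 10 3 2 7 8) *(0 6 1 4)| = 15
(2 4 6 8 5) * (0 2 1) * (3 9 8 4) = (0 2 3 9 8 5 1)(4 6) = [2, 0, 3, 9, 6, 1, 4, 7, 5, 8]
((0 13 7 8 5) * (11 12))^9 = (0 5 8 7 13)(11 12)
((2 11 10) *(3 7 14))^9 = (14)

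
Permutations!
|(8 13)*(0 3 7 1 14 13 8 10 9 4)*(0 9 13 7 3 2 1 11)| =|(0 2 1 14 7 11)(4 9)(10 13)| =6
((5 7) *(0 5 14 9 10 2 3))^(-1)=((0 5 7 14 9 10 2 3))^(-1)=(0 3 2 10 9 14 7 5)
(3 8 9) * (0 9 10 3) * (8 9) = (0 8 10 3 9) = [8, 1, 2, 9, 4, 5, 6, 7, 10, 0, 3]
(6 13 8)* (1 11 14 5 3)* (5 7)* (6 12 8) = (1 11 14 7 5 3)(6 13)(8 12) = [0, 11, 2, 1, 4, 3, 13, 5, 12, 9, 10, 14, 8, 6, 7]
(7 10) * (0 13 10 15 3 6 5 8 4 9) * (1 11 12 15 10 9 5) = (0 13 9)(1 11 12 15 3 6)(4 5 8)(7 10) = [13, 11, 2, 6, 5, 8, 1, 10, 4, 0, 7, 12, 15, 9, 14, 3]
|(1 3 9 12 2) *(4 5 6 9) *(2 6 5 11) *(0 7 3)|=|(0 7 3 4 11 2 1)(6 9 12)|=21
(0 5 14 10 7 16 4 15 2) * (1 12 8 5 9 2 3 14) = (0 9 2)(1 12 8 5)(3 14 10 7 16 4 15) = [9, 12, 0, 14, 15, 1, 6, 16, 5, 2, 7, 11, 8, 13, 10, 3, 4]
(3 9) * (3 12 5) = (3 9 12 5) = [0, 1, 2, 9, 4, 3, 6, 7, 8, 12, 10, 11, 5]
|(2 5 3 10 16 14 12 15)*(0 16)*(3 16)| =6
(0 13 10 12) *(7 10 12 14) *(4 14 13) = [4, 1, 2, 3, 14, 5, 6, 10, 8, 9, 13, 11, 0, 12, 7] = (0 4 14 7 10 13 12)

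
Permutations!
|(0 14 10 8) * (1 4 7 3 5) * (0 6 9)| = |(0 14 10 8 6 9)(1 4 7 3 5)| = 30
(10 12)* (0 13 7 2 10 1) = (0 13 7 2 10 12 1) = [13, 0, 10, 3, 4, 5, 6, 2, 8, 9, 12, 11, 1, 7]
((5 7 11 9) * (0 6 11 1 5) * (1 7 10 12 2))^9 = ((0 6 11 9)(1 5 10 12 2))^9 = (0 6 11 9)(1 2 12 10 5)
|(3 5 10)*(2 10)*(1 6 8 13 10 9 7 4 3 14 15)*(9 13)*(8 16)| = 14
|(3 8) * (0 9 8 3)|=|(0 9 8)|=3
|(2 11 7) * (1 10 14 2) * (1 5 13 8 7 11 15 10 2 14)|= 4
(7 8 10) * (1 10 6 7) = (1 10)(6 7 8) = [0, 10, 2, 3, 4, 5, 7, 8, 6, 9, 1]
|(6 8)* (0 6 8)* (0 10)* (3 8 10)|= 5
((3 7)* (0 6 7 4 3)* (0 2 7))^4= ((0 6)(2 7)(3 4))^4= (7)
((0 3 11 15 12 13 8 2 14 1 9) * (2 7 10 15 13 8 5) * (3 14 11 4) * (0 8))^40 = (0 8 12 9 15 1 10 14 7) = ((0 14 1 9 8 7 10 15 12)(2 11 13 5)(3 4))^40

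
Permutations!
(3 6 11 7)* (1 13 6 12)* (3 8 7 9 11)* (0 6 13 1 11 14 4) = (0 6 3 12 11 9 14 4)(7 8) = [6, 1, 2, 12, 0, 5, 3, 8, 7, 14, 10, 9, 11, 13, 4]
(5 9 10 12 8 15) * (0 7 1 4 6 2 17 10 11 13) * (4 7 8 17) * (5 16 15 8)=(0 5 9 11 13)(1 7)(2 4 6)(10 12 17)(15 16)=[5, 7, 4, 3, 6, 9, 2, 1, 8, 11, 12, 13, 17, 0, 14, 16, 15, 10]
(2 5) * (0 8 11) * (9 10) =(0 8 11)(2 5)(9 10) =[8, 1, 5, 3, 4, 2, 6, 7, 11, 10, 9, 0]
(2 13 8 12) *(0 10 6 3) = [10, 1, 13, 0, 4, 5, 3, 7, 12, 9, 6, 11, 2, 8] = (0 10 6 3)(2 13 8 12)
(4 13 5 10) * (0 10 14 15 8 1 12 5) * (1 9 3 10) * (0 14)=[1, 12, 2, 10, 13, 0, 6, 7, 9, 3, 4, 11, 5, 14, 15, 8]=(0 1 12 5)(3 10 4 13 14 15 8 9)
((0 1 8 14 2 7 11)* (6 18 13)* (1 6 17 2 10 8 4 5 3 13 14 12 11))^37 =(0 8 18 11 10 6 12 14)(1 17 5 7 13 4 2 3)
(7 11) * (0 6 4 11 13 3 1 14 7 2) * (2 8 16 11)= (0 6 4 2)(1 14 7 13 3)(8 16 11)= [6, 14, 0, 1, 2, 5, 4, 13, 16, 9, 10, 8, 12, 3, 7, 15, 11]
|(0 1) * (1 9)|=3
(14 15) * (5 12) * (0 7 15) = [7, 1, 2, 3, 4, 12, 6, 15, 8, 9, 10, 11, 5, 13, 0, 14] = (0 7 15 14)(5 12)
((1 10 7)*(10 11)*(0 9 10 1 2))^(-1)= ((0 9 10 7 2)(1 11))^(-1)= (0 2 7 10 9)(1 11)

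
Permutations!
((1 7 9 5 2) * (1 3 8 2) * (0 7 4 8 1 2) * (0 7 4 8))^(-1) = ((0 4)(1 8 7 9 5 2 3))^(-1) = (0 4)(1 3 2 5 9 7 8)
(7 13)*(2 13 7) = (2 13) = [0, 1, 13, 3, 4, 5, 6, 7, 8, 9, 10, 11, 12, 2]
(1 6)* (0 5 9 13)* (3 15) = [5, 6, 2, 15, 4, 9, 1, 7, 8, 13, 10, 11, 12, 0, 14, 3] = (0 5 9 13)(1 6)(3 15)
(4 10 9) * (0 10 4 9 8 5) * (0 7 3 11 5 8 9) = (0 10 9)(3 11 5 7) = [10, 1, 2, 11, 4, 7, 6, 3, 8, 0, 9, 5]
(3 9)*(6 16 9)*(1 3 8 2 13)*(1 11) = (1 3 6 16 9 8 2 13 11) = [0, 3, 13, 6, 4, 5, 16, 7, 2, 8, 10, 1, 12, 11, 14, 15, 9]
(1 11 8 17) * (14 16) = (1 11 8 17)(14 16) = [0, 11, 2, 3, 4, 5, 6, 7, 17, 9, 10, 8, 12, 13, 16, 15, 14, 1]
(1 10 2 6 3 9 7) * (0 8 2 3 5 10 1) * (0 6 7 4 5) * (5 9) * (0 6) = (0 8 2 7)(3 5 10)(4 9) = [8, 1, 7, 5, 9, 10, 6, 0, 2, 4, 3]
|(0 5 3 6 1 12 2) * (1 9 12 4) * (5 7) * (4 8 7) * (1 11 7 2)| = 12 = |(0 4 11 7 5 3 6 9 12 1 8 2)|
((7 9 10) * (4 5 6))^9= (10)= ((4 5 6)(7 9 10))^9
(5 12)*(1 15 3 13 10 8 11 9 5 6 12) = [0, 15, 2, 13, 4, 1, 12, 7, 11, 5, 8, 9, 6, 10, 14, 3] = (1 15 3 13 10 8 11 9 5)(6 12)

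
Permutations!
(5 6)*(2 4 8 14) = [0, 1, 4, 3, 8, 6, 5, 7, 14, 9, 10, 11, 12, 13, 2] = (2 4 8 14)(5 6)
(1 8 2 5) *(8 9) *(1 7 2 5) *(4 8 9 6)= (9)(1 6 4 8 5 7 2)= [0, 6, 1, 3, 8, 7, 4, 2, 5, 9]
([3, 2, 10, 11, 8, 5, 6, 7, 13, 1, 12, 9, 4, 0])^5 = [2, 8, 13, 10, 11, 5, 6, 7, 9, 4, 0, 12, 3, 1]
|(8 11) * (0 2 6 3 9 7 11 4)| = |(0 2 6 3 9 7 11 8 4)| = 9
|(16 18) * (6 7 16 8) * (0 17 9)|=15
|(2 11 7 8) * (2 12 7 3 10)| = 12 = |(2 11 3 10)(7 8 12)|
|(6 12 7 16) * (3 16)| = |(3 16 6 12 7)| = 5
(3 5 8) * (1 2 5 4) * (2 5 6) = (1 5 8 3 4)(2 6) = [0, 5, 6, 4, 1, 8, 2, 7, 3]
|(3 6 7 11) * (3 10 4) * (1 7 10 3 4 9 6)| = 12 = |(1 7 11 3)(6 10 9)|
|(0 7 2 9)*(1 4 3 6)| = 4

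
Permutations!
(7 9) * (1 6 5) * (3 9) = (1 6 5)(3 9 7) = [0, 6, 2, 9, 4, 1, 5, 3, 8, 7]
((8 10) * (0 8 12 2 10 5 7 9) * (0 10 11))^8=(0 11 2 12 10 9 7 5 8)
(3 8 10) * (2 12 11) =(2 12 11)(3 8 10) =[0, 1, 12, 8, 4, 5, 6, 7, 10, 9, 3, 2, 11]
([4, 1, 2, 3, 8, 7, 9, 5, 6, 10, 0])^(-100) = [8, 1, 2, 3, 6, 5, 10, 7, 9, 0, 4]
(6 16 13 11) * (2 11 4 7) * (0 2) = (0 2 11 6 16 13 4 7) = [2, 1, 11, 3, 7, 5, 16, 0, 8, 9, 10, 6, 12, 4, 14, 15, 13]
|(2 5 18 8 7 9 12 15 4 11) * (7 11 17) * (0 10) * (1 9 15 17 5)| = 12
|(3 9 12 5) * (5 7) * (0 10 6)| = |(0 10 6)(3 9 12 7 5)| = 15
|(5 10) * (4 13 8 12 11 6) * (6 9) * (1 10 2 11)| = |(1 10 5 2 11 9 6 4 13 8 12)| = 11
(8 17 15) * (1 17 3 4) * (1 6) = (1 17 15 8 3 4 6) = [0, 17, 2, 4, 6, 5, 1, 7, 3, 9, 10, 11, 12, 13, 14, 8, 16, 15]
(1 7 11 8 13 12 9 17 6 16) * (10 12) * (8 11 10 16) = [0, 7, 2, 3, 4, 5, 8, 10, 13, 17, 12, 11, 9, 16, 14, 15, 1, 6] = (1 7 10 12 9 17 6 8 13 16)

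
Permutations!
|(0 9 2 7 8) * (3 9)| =6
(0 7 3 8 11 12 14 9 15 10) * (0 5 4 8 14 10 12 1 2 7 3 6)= (0 3 14 9 15 12 10 5 4 8 11 1 2 7 6)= [3, 2, 7, 14, 8, 4, 0, 6, 11, 15, 5, 1, 10, 13, 9, 12]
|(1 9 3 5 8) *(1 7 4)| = 7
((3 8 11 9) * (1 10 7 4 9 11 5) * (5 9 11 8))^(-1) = (1 5 3 9 8 11 4 7 10)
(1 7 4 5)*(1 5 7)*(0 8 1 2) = (0 8 1 2)(4 7) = [8, 2, 0, 3, 7, 5, 6, 4, 1]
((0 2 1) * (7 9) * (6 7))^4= ((0 2 1)(6 7 9))^4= (0 2 1)(6 7 9)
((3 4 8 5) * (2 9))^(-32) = (9)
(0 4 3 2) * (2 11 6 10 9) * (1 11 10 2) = (0 4 3 10 9 1 11 6 2) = [4, 11, 0, 10, 3, 5, 2, 7, 8, 1, 9, 6]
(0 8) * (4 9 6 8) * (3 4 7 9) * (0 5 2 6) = (0 7 9)(2 6 8 5)(3 4) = [7, 1, 6, 4, 3, 2, 8, 9, 5, 0]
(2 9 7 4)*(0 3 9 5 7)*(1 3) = (0 1 3 9)(2 5 7 4) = [1, 3, 5, 9, 2, 7, 6, 4, 8, 0]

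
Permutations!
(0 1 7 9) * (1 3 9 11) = [3, 7, 2, 9, 4, 5, 6, 11, 8, 0, 10, 1] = (0 3 9)(1 7 11)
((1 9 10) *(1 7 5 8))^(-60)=((1 9 10 7 5 8))^(-60)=(10)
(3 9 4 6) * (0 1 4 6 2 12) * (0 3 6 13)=[1, 4, 12, 9, 2, 5, 6, 7, 8, 13, 10, 11, 3, 0]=(0 1 4 2 12 3 9 13)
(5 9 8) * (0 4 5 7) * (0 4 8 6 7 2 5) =[8, 1, 5, 3, 0, 9, 7, 4, 2, 6] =(0 8 2 5 9 6 7 4)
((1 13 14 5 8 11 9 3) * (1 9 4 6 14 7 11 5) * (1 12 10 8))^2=((1 13 7 11 4 6 14 12 10 8 5)(3 9))^2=(1 7 4 14 10 5 13 11 6 12 8)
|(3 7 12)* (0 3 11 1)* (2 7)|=|(0 3 2 7 12 11 1)|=7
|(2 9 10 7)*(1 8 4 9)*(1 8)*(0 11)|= 6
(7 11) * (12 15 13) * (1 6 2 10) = (1 6 2 10)(7 11)(12 15 13) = [0, 6, 10, 3, 4, 5, 2, 11, 8, 9, 1, 7, 15, 12, 14, 13]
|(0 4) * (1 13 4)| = |(0 1 13 4)| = 4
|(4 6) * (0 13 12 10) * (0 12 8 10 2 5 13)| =6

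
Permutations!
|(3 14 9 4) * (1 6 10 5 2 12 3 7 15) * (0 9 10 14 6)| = |(0 9 4 7 15 1)(2 12 3 6 14 10 5)| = 42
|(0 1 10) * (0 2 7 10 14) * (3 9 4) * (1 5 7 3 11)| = 11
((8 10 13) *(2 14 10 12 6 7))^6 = (2 6 8 10)(7 12 13 14)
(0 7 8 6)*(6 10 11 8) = (0 7 6)(8 10 11) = [7, 1, 2, 3, 4, 5, 0, 6, 10, 9, 11, 8]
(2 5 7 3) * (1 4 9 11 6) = (1 4 9 11 6)(2 5 7 3) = [0, 4, 5, 2, 9, 7, 1, 3, 8, 11, 10, 6]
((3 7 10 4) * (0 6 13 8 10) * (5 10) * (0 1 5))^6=((0 6 13 8)(1 5 10 4 3 7))^6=(0 13)(6 8)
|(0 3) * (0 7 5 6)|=5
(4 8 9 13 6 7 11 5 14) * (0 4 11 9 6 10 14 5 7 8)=(0 4)(6 8)(7 9 13 10 14 11)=[4, 1, 2, 3, 0, 5, 8, 9, 6, 13, 14, 7, 12, 10, 11]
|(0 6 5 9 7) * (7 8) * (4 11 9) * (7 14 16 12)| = 11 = |(0 6 5 4 11 9 8 14 16 12 7)|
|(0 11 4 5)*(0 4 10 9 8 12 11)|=|(4 5)(8 12 11 10 9)|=10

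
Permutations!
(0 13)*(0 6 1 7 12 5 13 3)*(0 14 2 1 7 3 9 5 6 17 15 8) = (0 9 5 13 17 15 8)(1 3 14 2)(6 7 12) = [9, 3, 1, 14, 4, 13, 7, 12, 0, 5, 10, 11, 6, 17, 2, 8, 16, 15]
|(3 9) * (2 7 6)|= |(2 7 6)(3 9)|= 6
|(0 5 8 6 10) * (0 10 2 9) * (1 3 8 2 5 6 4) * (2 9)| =4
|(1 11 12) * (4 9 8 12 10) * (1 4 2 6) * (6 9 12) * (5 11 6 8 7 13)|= 14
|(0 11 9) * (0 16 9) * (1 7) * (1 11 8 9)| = 7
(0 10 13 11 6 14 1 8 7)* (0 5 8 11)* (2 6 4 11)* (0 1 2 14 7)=(0 10 13 1 14 2 6 7 5 8)(4 11)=[10, 14, 6, 3, 11, 8, 7, 5, 0, 9, 13, 4, 12, 1, 2]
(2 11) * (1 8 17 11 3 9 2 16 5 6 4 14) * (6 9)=[0, 8, 3, 6, 14, 9, 4, 7, 17, 2, 10, 16, 12, 13, 1, 15, 5, 11]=(1 8 17 11 16 5 9 2 3 6 4 14)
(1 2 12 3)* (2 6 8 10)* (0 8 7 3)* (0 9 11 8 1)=(0 1 6 7 3)(2 12 9 11 8 10)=[1, 6, 12, 0, 4, 5, 7, 3, 10, 11, 2, 8, 9]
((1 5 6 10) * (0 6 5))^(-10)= ((0 6 10 1))^(-10)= (0 10)(1 6)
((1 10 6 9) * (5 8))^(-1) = (1 9 6 10)(5 8)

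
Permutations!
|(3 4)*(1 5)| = 2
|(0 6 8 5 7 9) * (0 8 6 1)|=4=|(0 1)(5 7 9 8)|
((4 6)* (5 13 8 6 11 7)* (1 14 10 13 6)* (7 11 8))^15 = ((1 14 10 13 7 5 6 4 8))^15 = (1 6 13)(4 7 14)(5 10 8)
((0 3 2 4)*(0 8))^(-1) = ((0 3 2 4 8))^(-1) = (0 8 4 2 3)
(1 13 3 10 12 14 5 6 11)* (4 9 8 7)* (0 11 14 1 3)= (0 11 3 10 12 1 13)(4 9 8 7)(5 6 14)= [11, 13, 2, 10, 9, 6, 14, 4, 7, 8, 12, 3, 1, 0, 5]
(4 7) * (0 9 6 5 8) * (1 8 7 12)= (0 9 6 5 7 4 12 1 8)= [9, 8, 2, 3, 12, 7, 5, 4, 0, 6, 10, 11, 1]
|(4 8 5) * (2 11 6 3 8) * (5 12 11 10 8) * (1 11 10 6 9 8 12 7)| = 10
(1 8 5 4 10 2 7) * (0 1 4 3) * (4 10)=(0 1 8 5 3)(2 7 10)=[1, 8, 7, 0, 4, 3, 6, 10, 5, 9, 2]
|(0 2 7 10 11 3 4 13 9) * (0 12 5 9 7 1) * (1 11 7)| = |(0 2 11 3 4 13 1)(5 9 12)(7 10)| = 42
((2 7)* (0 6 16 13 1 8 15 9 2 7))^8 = ((0 6 16 13 1 8 15 9 2))^8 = (0 2 9 15 8 1 13 16 6)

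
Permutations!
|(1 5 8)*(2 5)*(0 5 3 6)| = 7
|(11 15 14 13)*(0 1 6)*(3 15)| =15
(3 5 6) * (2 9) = (2 9)(3 5 6) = [0, 1, 9, 5, 4, 6, 3, 7, 8, 2]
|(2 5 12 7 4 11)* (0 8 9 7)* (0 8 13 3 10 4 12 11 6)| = 12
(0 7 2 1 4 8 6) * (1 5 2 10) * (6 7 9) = [9, 4, 5, 3, 8, 2, 0, 10, 7, 6, 1] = (0 9 6)(1 4 8 7 10)(2 5)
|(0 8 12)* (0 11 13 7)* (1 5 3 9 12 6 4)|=|(0 8 6 4 1 5 3 9 12 11 13 7)|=12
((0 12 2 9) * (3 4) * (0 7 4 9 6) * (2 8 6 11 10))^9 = (0 12 8 6)(3 9 7 4)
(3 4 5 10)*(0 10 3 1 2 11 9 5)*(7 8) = (0 10 1 2 11 9 5 3 4)(7 8) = [10, 2, 11, 4, 0, 3, 6, 8, 7, 5, 1, 9]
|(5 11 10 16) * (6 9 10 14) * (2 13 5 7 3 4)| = 12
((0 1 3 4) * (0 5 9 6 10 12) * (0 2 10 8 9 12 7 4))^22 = ((0 1 3)(2 10 7 4 5 12)(6 8 9))^22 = (0 1 3)(2 5 7)(4 10 12)(6 8 9)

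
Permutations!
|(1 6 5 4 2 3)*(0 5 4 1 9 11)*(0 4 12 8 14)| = |(0 5 1 6 12 8 14)(2 3 9 11 4)| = 35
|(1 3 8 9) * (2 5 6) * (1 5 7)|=8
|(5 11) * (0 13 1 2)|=|(0 13 1 2)(5 11)|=4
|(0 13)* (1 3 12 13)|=5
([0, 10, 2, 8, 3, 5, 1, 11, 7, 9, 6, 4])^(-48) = (3 7 4 8 11)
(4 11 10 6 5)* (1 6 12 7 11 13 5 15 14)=[0, 6, 2, 3, 13, 4, 15, 11, 8, 9, 12, 10, 7, 5, 1, 14]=(1 6 15 14)(4 13 5)(7 11 10 12)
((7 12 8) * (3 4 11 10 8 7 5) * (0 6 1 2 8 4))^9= (0 1 8 3 6 2 5)(7 12)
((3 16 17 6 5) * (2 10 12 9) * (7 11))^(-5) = ((2 10 12 9)(3 16 17 6 5)(7 11))^(-5) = (17)(2 9 12 10)(7 11)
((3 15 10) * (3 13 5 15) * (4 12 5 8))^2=(4 5 10 8 12 15 13)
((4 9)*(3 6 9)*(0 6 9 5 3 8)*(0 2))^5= (0 4 5 2 9 6 8 3)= ((0 6 5 3 9 4 8 2))^5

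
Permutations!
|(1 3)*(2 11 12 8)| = 4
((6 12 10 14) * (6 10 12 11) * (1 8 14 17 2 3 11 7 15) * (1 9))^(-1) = ((1 8 14 10 17 2 3 11 6 7 15 9))^(-1) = (1 9 15 7 6 11 3 2 17 10 14 8)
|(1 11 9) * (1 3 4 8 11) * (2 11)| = 6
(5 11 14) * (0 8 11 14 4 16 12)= (0 8 11 4 16 12)(5 14)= [8, 1, 2, 3, 16, 14, 6, 7, 11, 9, 10, 4, 0, 13, 5, 15, 12]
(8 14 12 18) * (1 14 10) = (1 14 12 18 8 10) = [0, 14, 2, 3, 4, 5, 6, 7, 10, 9, 1, 11, 18, 13, 12, 15, 16, 17, 8]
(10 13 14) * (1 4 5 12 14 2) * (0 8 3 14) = (0 8 3 14 10 13 2 1 4 5 12) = [8, 4, 1, 14, 5, 12, 6, 7, 3, 9, 13, 11, 0, 2, 10]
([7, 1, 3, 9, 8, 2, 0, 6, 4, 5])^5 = (0 6 7)(2 3 9 5)(4 8)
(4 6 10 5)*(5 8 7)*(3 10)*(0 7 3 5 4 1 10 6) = (0 7 4)(1 10 8 3 6 5) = [7, 10, 2, 6, 0, 1, 5, 4, 3, 9, 8]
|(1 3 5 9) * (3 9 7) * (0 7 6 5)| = |(0 7 3)(1 9)(5 6)| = 6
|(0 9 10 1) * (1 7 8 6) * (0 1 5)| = |(0 9 10 7 8 6 5)| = 7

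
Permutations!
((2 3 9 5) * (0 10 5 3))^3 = (0 2 5 10)(3 9)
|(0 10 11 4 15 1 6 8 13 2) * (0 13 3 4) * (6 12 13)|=|(0 10 11)(1 12 13 2 6 8 3 4 15)|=9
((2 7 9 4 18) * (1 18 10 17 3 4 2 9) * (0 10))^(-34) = ((0 10 17 3 4)(1 18 9 2 7))^(-34) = (0 10 17 3 4)(1 18 9 2 7)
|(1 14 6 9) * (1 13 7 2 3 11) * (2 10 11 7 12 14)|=30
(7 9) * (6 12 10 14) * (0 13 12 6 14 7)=(14)(0 13 12 10 7 9)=[13, 1, 2, 3, 4, 5, 6, 9, 8, 0, 7, 11, 10, 12, 14]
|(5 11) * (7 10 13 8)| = 4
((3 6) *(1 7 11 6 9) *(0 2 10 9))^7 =(0 6 7 9 2 3 11 1 10)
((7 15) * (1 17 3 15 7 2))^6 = (1 17 3 15 2)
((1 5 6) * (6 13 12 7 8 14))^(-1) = ((1 5 13 12 7 8 14 6))^(-1) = (1 6 14 8 7 12 13 5)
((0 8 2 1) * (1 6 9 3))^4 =(0 9 8 3 2 1 6)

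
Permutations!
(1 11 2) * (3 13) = [0, 11, 1, 13, 4, 5, 6, 7, 8, 9, 10, 2, 12, 3] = (1 11 2)(3 13)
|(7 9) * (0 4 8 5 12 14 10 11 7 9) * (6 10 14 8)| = 6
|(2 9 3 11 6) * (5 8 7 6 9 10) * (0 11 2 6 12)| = 10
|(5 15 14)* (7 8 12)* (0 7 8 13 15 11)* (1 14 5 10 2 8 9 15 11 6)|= |(0 7 13 11)(1 14 10 2 8 12 9 15 5 6)|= 20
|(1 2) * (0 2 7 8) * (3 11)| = |(0 2 1 7 8)(3 11)| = 10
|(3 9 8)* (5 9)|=|(3 5 9 8)|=4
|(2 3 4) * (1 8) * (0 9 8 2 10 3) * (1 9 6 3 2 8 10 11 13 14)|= |(0 6 3 4 11 13 14 1 8 9 10 2)|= 12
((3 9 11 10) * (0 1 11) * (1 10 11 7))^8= ((11)(0 10 3 9)(1 7))^8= (11)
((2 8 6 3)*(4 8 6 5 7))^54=(4 5)(7 8)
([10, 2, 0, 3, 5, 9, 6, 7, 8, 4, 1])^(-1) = [2, 10, 1, 3, 9, 4, 6, 7, 8, 5, 0]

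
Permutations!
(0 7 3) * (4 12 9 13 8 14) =(0 7 3)(4 12 9 13 8 14) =[7, 1, 2, 0, 12, 5, 6, 3, 14, 13, 10, 11, 9, 8, 4]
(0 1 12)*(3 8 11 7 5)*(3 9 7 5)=[1, 12, 2, 8, 4, 9, 6, 3, 11, 7, 10, 5, 0]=(0 1 12)(3 8 11 5 9 7)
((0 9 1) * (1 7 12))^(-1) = ((0 9 7 12 1))^(-1) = (0 1 12 7 9)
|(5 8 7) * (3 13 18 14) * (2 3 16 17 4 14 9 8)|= 8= |(2 3 13 18 9 8 7 5)(4 14 16 17)|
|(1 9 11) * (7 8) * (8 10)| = 3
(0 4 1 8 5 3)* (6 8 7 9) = (0 4 1 7 9 6 8 5 3) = [4, 7, 2, 0, 1, 3, 8, 9, 5, 6]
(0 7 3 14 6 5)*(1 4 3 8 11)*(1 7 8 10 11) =(0 8 1 4 3 14 6 5)(7 10 11) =[8, 4, 2, 14, 3, 0, 5, 10, 1, 9, 11, 7, 12, 13, 6]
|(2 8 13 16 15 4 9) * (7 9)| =|(2 8 13 16 15 4 7 9)| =8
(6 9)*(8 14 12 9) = [0, 1, 2, 3, 4, 5, 8, 7, 14, 6, 10, 11, 9, 13, 12] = (6 8 14 12 9)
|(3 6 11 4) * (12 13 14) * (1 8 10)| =12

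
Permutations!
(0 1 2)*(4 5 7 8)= (0 1 2)(4 5 7 8)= [1, 2, 0, 3, 5, 7, 6, 8, 4]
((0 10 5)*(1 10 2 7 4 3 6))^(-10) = (0 5 10 1 6 3 4 7 2)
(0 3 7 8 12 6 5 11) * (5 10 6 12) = (12)(0 3 7 8 5 11)(6 10) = [3, 1, 2, 7, 4, 11, 10, 8, 5, 9, 6, 0, 12]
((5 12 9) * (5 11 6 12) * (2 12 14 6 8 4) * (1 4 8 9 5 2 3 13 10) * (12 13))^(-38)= (14)(1 3 5 13)(2 10 4 12)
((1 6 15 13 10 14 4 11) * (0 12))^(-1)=((0 12)(1 6 15 13 10 14 4 11))^(-1)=(0 12)(1 11 4 14 10 13 15 6)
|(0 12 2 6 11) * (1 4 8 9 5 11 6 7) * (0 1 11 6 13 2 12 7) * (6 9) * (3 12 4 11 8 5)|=30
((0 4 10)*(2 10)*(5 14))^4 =((0 4 2 10)(5 14))^4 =(14)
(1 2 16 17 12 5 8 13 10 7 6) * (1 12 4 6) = [0, 2, 16, 3, 6, 8, 12, 1, 13, 9, 7, 11, 5, 10, 14, 15, 17, 4] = (1 2 16 17 4 6 12 5 8 13 10 7)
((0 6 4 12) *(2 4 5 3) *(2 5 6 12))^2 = (12)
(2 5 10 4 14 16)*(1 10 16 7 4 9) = [0, 10, 5, 3, 14, 16, 6, 4, 8, 1, 9, 11, 12, 13, 7, 15, 2] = (1 10 9)(2 5 16)(4 14 7)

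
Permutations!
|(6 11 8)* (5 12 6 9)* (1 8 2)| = |(1 8 9 5 12 6 11 2)| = 8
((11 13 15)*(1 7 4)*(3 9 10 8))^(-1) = ((1 7 4)(3 9 10 8)(11 13 15))^(-1) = (1 4 7)(3 8 10 9)(11 15 13)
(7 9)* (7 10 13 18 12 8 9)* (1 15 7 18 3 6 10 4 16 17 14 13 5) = [0, 15, 2, 6, 16, 1, 10, 18, 9, 4, 5, 11, 8, 3, 13, 7, 17, 14, 12] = (1 15 7 18 12 8 9 4 16 17 14 13 3 6 10 5)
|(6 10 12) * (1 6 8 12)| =|(1 6 10)(8 12)| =6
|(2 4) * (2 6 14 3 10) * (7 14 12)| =|(2 4 6 12 7 14 3 10)| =8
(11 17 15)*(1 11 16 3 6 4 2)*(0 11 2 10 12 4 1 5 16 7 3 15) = (0 11 17)(1 2 5 16 15 7 3 6)(4 10 12) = [11, 2, 5, 6, 10, 16, 1, 3, 8, 9, 12, 17, 4, 13, 14, 7, 15, 0]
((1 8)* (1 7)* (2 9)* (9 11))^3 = (11)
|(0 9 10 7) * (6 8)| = |(0 9 10 7)(6 8)| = 4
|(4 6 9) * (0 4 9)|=|(9)(0 4 6)|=3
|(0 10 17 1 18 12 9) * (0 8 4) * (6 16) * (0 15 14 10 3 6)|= |(0 3 6 16)(1 18 12 9 8 4 15 14 10 17)|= 20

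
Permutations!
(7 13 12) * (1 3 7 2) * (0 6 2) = [6, 3, 1, 7, 4, 5, 2, 13, 8, 9, 10, 11, 0, 12] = (0 6 2 1 3 7 13 12)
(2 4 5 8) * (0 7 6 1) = (0 7 6 1)(2 4 5 8) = [7, 0, 4, 3, 5, 8, 1, 6, 2]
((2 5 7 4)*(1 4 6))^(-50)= ((1 4 2 5 7 6))^(-50)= (1 7 2)(4 6 5)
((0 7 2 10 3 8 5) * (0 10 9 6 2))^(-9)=(0 7)(3 10 5 8)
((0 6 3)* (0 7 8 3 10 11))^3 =(0 11 10 6)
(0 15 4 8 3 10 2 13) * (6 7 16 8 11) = [15, 1, 13, 10, 11, 5, 7, 16, 3, 9, 2, 6, 12, 0, 14, 4, 8] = (0 15 4 11 6 7 16 8 3 10 2 13)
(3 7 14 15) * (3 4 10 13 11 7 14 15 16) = (3 14 16)(4 10 13 11 7 15) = [0, 1, 2, 14, 10, 5, 6, 15, 8, 9, 13, 7, 12, 11, 16, 4, 3]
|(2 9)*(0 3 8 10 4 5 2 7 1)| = |(0 3 8 10 4 5 2 9 7 1)| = 10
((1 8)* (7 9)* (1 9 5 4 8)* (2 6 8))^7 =(9)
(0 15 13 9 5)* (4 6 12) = (0 15 13 9 5)(4 6 12) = [15, 1, 2, 3, 6, 0, 12, 7, 8, 5, 10, 11, 4, 9, 14, 13]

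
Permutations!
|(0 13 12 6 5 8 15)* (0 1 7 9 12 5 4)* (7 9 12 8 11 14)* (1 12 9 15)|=|(0 13 5 11 14 7 9 8 1 15 12 6 4)|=13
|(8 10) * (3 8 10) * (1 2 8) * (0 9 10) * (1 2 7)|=6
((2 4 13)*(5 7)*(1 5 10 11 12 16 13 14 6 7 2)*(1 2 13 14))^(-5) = (6 10 12 14 7 11 16)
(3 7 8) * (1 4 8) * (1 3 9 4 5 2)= [0, 5, 1, 7, 8, 2, 6, 3, 9, 4]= (1 5 2)(3 7)(4 8 9)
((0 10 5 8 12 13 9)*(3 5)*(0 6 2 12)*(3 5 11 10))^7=(0 3 11 10 5 8)(2 13 6 12 9)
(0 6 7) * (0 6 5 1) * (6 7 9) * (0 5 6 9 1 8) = (9)(0 6 1 5 8) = [6, 5, 2, 3, 4, 8, 1, 7, 0, 9]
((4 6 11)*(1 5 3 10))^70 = ((1 5 3 10)(4 6 11))^70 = (1 3)(4 6 11)(5 10)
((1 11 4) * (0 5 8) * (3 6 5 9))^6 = ((0 9 3 6 5 8)(1 11 4))^6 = (11)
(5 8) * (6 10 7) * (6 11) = [0, 1, 2, 3, 4, 8, 10, 11, 5, 9, 7, 6] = (5 8)(6 10 7 11)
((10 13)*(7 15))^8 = (15)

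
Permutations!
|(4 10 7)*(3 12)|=6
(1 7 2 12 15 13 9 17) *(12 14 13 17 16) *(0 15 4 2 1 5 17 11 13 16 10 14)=(0 15 11 13 9 10 14 16 12 4 2)(1 7)(5 17)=[15, 7, 0, 3, 2, 17, 6, 1, 8, 10, 14, 13, 4, 9, 16, 11, 12, 5]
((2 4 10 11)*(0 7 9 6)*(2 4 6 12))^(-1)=(0 6 2 12 9 7)(4 11 10)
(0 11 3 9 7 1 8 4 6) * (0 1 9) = (0 11 3)(1 8 4 6)(7 9) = [11, 8, 2, 0, 6, 5, 1, 9, 4, 7, 10, 3]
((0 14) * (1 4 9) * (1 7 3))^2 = ((0 14)(1 4 9 7 3))^2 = (14)(1 9 3 4 7)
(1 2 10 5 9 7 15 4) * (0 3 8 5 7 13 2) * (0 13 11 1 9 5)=[3, 13, 10, 8, 9, 5, 6, 15, 0, 11, 7, 1, 12, 2, 14, 4]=(0 3 8)(1 13 2 10 7 15 4 9 11)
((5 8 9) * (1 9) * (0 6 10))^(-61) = (0 10 6)(1 8 5 9) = ((0 6 10)(1 9 5 8))^(-61)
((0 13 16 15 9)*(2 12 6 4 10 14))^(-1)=((0 13 16 15 9)(2 12 6 4 10 14))^(-1)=(0 9 15 16 13)(2 14 10 4 6 12)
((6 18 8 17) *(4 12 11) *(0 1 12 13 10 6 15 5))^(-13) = (18)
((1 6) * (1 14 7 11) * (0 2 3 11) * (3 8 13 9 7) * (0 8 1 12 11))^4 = (0 14 1)(2 3 6)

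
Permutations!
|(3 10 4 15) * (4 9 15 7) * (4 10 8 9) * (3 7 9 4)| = 7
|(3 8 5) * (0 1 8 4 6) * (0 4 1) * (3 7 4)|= 7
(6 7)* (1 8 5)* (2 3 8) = [0, 2, 3, 8, 4, 1, 7, 6, 5] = (1 2 3 8 5)(6 7)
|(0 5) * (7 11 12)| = |(0 5)(7 11 12)| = 6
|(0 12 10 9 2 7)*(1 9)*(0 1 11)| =4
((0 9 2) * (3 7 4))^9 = ((0 9 2)(3 7 4))^9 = (9)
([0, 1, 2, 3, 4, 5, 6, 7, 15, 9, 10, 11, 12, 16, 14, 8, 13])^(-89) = [0, 1, 2, 3, 4, 5, 6, 7, 15, 9, 10, 11, 12, 16, 14, 8, 13]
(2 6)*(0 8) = (0 8)(2 6) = [8, 1, 6, 3, 4, 5, 2, 7, 0]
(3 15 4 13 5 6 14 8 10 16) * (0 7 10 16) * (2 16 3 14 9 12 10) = (0 7 2 16 14 8 3 15 4 13 5 6 9 12 10) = [7, 1, 16, 15, 13, 6, 9, 2, 3, 12, 0, 11, 10, 5, 8, 4, 14]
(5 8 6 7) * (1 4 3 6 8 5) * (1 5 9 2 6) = [0, 4, 6, 1, 3, 9, 7, 5, 8, 2] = (1 4 3)(2 6 7 5 9)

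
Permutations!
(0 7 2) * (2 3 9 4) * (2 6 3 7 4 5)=(0 4 6 3 9 5 2)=[4, 1, 0, 9, 6, 2, 3, 7, 8, 5]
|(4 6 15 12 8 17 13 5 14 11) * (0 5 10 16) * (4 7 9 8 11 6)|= 14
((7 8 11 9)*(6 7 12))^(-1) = (6 12 9 11 8 7)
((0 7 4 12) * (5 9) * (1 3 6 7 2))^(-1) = (0 12 4 7 6 3 1 2)(5 9)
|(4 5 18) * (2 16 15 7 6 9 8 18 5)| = 9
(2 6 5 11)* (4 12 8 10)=(2 6 5 11)(4 12 8 10)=[0, 1, 6, 3, 12, 11, 5, 7, 10, 9, 4, 2, 8]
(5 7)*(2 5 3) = (2 5 7 3) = [0, 1, 5, 2, 4, 7, 6, 3]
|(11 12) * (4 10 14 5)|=|(4 10 14 5)(11 12)|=4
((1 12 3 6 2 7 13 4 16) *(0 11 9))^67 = (0 11 9)(1 2 16 6 4 3 13 12 7)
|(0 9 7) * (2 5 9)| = 5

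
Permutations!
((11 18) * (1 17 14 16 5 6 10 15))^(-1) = ((1 17 14 16 5 6 10 15)(11 18))^(-1) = (1 15 10 6 5 16 14 17)(11 18)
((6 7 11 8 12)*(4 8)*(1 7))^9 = (1 11 8 6 7 4 12)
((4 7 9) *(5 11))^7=(4 7 9)(5 11)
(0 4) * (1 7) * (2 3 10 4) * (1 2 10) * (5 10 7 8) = [7, 8, 3, 1, 0, 10, 6, 2, 5, 9, 4] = (0 7 2 3 1 8 5 10 4)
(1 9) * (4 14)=(1 9)(4 14)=[0, 9, 2, 3, 14, 5, 6, 7, 8, 1, 10, 11, 12, 13, 4]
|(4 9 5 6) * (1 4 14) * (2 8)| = |(1 4 9 5 6 14)(2 8)| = 6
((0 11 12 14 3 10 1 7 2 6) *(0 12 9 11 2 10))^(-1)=(0 3 14 12 6 2)(1 10 7)(9 11)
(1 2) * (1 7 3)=(1 2 7 3)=[0, 2, 7, 1, 4, 5, 6, 3]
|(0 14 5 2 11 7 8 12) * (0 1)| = 9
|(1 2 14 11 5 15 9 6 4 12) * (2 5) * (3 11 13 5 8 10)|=|(1 8 10 3 11 2 14 13 5 15 9 6 4 12)|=14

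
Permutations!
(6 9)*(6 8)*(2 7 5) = (2 7 5)(6 9 8) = [0, 1, 7, 3, 4, 2, 9, 5, 6, 8]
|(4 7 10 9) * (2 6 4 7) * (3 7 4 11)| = |(2 6 11 3 7 10 9 4)| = 8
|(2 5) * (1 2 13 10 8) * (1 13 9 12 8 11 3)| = |(1 2 5 9 12 8 13 10 11 3)| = 10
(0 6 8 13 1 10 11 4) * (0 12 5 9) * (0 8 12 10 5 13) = (0 6 12 13 1 5 9 8)(4 10 11) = [6, 5, 2, 3, 10, 9, 12, 7, 0, 8, 11, 4, 13, 1]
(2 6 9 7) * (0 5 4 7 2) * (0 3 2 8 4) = (0 5)(2 6 9 8 4 7 3) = [5, 1, 6, 2, 7, 0, 9, 3, 4, 8]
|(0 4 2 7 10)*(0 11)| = |(0 4 2 7 10 11)| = 6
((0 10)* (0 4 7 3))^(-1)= (0 3 7 4 10)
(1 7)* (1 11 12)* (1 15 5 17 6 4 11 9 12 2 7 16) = (1 16)(2 7 9 12 15 5 17 6 4 11) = [0, 16, 7, 3, 11, 17, 4, 9, 8, 12, 10, 2, 15, 13, 14, 5, 1, 6]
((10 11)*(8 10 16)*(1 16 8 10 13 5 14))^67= (1 11 5 16 8 14 10 13)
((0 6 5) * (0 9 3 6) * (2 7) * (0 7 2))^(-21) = (0 7)(3 9 5 6)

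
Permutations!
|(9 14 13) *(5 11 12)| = |(5 11 12)(9 14 13)| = 3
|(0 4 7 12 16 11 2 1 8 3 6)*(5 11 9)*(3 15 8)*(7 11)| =70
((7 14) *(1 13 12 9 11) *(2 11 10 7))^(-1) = ((1 13 12 9 10 7 14 2 11))^(-1) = (1 11 2 14 7 10 9 12 13)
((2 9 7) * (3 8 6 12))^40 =(12)(2 9 7)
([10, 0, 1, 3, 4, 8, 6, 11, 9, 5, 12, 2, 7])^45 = (0 7 1 12 2 10 11)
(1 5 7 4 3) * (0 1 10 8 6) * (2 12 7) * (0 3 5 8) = (0 1 8 6 3 10)(2 12 7 4 5) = [1, 8, 12, 10, 5, 2, 3, 4, 6, 9, 0, 11, 7]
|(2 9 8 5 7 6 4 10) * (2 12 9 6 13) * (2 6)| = 9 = |(4 10 12 9 8 5 7 13 6)|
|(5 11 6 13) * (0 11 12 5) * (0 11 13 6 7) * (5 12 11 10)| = 6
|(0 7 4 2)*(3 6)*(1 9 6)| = 4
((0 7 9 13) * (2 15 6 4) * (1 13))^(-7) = (0 1 7 13 9)(2 15 6 4)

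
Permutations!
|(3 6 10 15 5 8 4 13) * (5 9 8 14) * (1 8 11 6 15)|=|(1 8 4 13 3 15 9 11 6 10)(5 14)|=10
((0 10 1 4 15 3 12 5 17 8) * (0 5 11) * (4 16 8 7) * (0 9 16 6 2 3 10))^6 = ((1 6 2 3 12 11 9 16 8 5 17 7 4 15 10))^6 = (1 9 4 3 5)(2 8 10 11 7)(6 16 15 12 17)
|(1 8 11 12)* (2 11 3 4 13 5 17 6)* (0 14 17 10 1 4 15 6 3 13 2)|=|(0 14 17 3 15 6)(1 8 13 5 10)(2 11 12 4)|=60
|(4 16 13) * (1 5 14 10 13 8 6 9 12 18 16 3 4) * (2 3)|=|(1 5 14 10 13)(2 3 4)(6 9 12 18 16 8)|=30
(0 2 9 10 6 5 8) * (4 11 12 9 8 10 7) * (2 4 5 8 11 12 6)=(0 4 12 9 7 5 10 2 11 6 8)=[4, 1, 11, 3, 12, 10, 8, 5, 0, 7, 2, 6, 9]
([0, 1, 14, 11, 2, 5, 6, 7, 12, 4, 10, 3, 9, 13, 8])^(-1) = [0, 1, 4, 11, 9, 5, 6, 7, 14, 12, 10, 3, 8, 13, 2]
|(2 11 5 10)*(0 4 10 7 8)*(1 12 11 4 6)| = 24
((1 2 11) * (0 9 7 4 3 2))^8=(11)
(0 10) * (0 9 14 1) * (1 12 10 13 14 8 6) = [13, 0, 2, 3, 4, 5, 1, 7, 6, 8, 9, 11, 10, 14, 12] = (0 13 14 12 10 9 8 6 1)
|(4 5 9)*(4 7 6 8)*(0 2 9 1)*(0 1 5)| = 7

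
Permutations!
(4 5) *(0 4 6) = [4, 1, 2, 3, 5, 6, 0] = (0 4 5 6)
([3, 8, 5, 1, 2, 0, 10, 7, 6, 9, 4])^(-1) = [5, 3, 4, 0, 10, 2, 8, 7, 1, 9, 6]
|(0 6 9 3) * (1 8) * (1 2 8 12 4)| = 12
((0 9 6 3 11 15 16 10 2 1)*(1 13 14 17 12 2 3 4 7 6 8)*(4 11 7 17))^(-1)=((0 9 8 1)(2 13 14 4 17 12)(3 7 6 11 15 16 10))^(-1)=(0 1 8 9)(2 12 17 4 14 13)(3 10 16 15 11 6 7)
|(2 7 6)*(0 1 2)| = |(0 1 2 7 6)| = 5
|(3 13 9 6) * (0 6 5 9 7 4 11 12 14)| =|(0 6 3 13 7 4 11 12 14)(5 9)| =18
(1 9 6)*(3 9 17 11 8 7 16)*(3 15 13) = (1 17 11 8 7 16 15 13 3 9 6) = [0, 17, 2, 9, 4, 5, 1, 16, 7, 6, 10, 8, 12, 3, 14, 13, 15, 11]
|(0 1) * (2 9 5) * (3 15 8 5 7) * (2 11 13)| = 18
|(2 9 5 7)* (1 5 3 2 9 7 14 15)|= |(1 5 14 15)(2 7 9 3)|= 4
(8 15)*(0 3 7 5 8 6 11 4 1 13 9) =(0 3 7 5 8 15 6 11 4 1 13 9) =[3, 13, 2, 7, 1, 8, 11, 5, 15, 0, 10, 4, 12, 9, 14, 6]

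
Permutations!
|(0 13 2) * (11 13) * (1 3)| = 4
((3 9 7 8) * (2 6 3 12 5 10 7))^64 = ((2 6 3 9)(5 10 7 8 12))^64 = (5 12 8 7 10)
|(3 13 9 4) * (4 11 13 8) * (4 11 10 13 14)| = |(3 8 11 14 4)(9 10 13)| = 15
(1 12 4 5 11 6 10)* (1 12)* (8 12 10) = (4 5 11 6 8 12) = [0, 1, 2, 3, 5, 11, 8, 7, 12, 9, 10, 6, 4]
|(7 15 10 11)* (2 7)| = |(2 7 15 10 11)| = 5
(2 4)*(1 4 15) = [0, 4, 15, 3, 2, 5, 6, 7, 8, 9, 10, 11, 12, 13, 14, 1] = (1 4 2 15)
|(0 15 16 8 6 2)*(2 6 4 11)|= |(0 15 16 8 4 11 2)|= 7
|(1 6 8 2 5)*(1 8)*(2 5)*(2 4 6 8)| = 6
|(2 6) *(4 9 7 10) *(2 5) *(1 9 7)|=6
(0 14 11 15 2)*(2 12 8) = (0 14 11 15 12 8 2) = [14, 1, 0, 3, 4, 5, 6, 7, 2, 9, 10, 15, 8, 13, 11, 12]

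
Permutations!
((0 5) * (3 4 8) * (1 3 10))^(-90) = (10)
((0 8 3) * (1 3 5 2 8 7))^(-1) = ((0 7 1 3)(2 8 5))^(-1) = (0 3 1 7)(2 5 8)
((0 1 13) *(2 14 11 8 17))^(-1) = (0 13 1)(2 17 8 11 14)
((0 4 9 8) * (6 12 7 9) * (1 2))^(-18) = (0 12 8 6 9 4 7)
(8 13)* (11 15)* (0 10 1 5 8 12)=(0 10 1 5 8 13 12)(11 15)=[10, 5, 2, 3, 4, 8, 6, 7, 13, 9, 1, 15, 0, 12, 14, 11]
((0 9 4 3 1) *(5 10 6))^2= (0 4 1 9 3)(5 6 10)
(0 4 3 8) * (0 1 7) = (0 4 3 8 1 7) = [4, 7, 2, 8, 3, 5, 6, 0, 1]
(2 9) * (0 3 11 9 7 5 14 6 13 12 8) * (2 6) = (0 3 11 9 6 13 12 8)(2 7 5 14) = [3, 1, 7, 11, 4, 14, 13, 5, 0, 6, 10, 9, 8, 12, 2]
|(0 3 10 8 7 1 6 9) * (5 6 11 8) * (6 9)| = 20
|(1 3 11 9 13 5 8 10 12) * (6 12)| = |(1 3 11 9 13 5 8 10 6 12)| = 10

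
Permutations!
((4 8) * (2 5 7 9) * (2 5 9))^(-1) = ((2 9 5 7)(4 8))^(-1) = (2 7 5 9)(4 8)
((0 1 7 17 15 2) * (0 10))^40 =((0 1 7 17 15 2 10))^40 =(0 2 17 1 10 15 7)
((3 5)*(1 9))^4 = (9)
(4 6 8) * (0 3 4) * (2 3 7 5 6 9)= [7, 1, 3, 4, 9, 6, 8, 5, 0, 2]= (0 7 5 6 8)(2 3 4 9)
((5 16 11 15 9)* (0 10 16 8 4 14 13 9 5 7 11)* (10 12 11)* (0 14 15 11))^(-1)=(0 12)(4 8 5 15)(7 9 13 14 16 10)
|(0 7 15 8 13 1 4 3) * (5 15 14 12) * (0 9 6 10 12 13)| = |(0 7 14 13 1 4 3 9 6 10 12 5 15 8)| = 14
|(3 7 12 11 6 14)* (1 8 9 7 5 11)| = 5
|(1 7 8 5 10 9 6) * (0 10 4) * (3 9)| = 10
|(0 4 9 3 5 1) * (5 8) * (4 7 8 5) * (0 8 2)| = 6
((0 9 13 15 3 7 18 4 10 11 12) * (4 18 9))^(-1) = (18)(0 12 11 10 4)(3 15 13 9 7)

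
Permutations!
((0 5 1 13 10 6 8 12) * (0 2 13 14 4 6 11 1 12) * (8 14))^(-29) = (0 1 10 2 5 8 11 13 12)(4 6 14)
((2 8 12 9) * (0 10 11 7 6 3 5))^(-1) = ((0 10 11 7 6 3 5)(2 8 12 9))^(-1) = (0 5 3 6 7 11 10)(2 9 12 8)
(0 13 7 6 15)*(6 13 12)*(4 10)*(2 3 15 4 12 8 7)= [8, 1, 3, 15, 10, 5, 4, 13, 7, 9, 12, 11, 6, 2, 14, 0]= (0 8 7 13 2 3 15)(4 10 12 6)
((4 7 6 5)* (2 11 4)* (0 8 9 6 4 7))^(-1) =(0 4 7 11 2 5 6 9 8)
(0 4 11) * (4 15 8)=(0 15 8 4 11)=[15, 1, 2, 3, 11, 5, 6, 7, 4, 9, 10, 0, 12, 13, 14, 8]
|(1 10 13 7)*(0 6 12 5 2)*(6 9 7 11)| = 11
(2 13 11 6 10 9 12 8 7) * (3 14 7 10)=[0, 1, 13, 14, 4, 5, 3, 2, 10, 12, 9, 6, 8, 11, 7]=(2 13 11 6 3 14 7)(8 10 9 12)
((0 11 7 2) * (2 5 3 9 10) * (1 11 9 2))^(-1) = ((0 9 10 1 11 7 5 3 2))^(-1) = (0 2 3 5 7 11 1 10 9)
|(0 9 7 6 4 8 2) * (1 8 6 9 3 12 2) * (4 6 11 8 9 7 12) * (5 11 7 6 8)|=10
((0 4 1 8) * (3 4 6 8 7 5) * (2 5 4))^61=(0 6 8)(1 7 4)(2 5 3)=((0 6 8)(1 7 4)(2 5 3))^61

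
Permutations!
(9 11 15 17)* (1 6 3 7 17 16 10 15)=(1 6 3 7 17 9 11)(10 15 16)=[0, 6, 2, 7, 4, 5, 3, 17, 8, 11, 15, 1, 12, 13, 14, 16, 10, 9]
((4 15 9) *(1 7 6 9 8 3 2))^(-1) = (1 2 3 8 15 4 9 6 7)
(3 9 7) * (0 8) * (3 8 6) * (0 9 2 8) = (0 6 3 2 8 9 7) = [6, 1, 8, 2, 4, 5, 3, 0, 9, 7]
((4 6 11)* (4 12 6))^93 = ((6 11 12))^93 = (12)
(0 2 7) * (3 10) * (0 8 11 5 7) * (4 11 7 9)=[2, 1, 0, 10, 11, 9, 6, 8, 7, 4, 3, 5]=(0 2)(3 10)(4 11 5 9)(7 8)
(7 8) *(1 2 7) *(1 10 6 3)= [0, 2, 7, 1, 4, 5, 3, 8, 10, 9, 6]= (1 2 7 8 10 6 3)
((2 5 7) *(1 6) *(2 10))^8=(10)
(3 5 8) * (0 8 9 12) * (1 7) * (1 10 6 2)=(0 8 3 5 9 12)(1 7 10 6 2)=[8, 7, 1, 5, 4, 9, 2, 10, 3, 12, 6, 11, 0]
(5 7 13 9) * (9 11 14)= [0, 1, 2, 3, 4, 7, 6, 13, 8, 5, 10, 14, 12, 11, 9]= (5 7 13 11 14 9)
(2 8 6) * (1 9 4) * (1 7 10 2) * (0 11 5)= (0 11 5)(1 9 4 7 10 2 8 6)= [11, 9, 8, 3, 7, 0, 1, 10, 6, 4, 2, 5]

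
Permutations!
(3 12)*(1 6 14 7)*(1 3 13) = (1 6 14 7 3 12 13) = [0, 6, 2, 12, 4, 5, 14, 3, 8, 9, 10, 11, 13, 1, 7]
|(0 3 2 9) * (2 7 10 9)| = |(0 3 7 10 9)| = 5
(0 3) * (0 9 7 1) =(0 3 9 7 1) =[3, 0, 2, 9, 4, 5, 6, 1, 8, 7]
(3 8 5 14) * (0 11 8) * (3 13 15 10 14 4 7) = (0 11 8 5 4 7 3)(10 14 13 15) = [11, 1, 2, 0, 7, 4, 6, 3, 5, 9, 14, 8, 12, 15, 13, 10]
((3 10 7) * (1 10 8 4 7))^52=((1 10)(3 8 4 7))^52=(10)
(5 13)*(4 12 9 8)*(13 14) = [0, 1, 2, 3, 12, 14, 6, 7, 4, 8, 10, 11, 9, 5, 13] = (4 12 9 8)(5 14 13)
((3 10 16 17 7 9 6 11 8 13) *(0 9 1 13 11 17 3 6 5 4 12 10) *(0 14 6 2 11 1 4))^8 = ((0 9 5)(1 13 2 11 8)(3 14 6 17 7 4 12 10 16))^8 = (0 5 9)(1 11 13 8 2)(3 16 10 12 4 7 17 6 14)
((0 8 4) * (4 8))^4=(8)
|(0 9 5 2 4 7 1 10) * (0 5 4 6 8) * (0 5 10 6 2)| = |(10)(0 9 4 7 1 6 8 5)| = 8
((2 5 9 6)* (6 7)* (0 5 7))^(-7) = ((0 5 9)(2 7 6))^(-7) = (0 9 5)(2 6 7)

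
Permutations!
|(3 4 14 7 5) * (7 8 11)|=7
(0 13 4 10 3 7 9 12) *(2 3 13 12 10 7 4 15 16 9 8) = (0 12)(2 3 4 7 8)(9 10 13 15 16) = [12, 1, 3, 4, 7, 5, 6, 8, 2, 10, 13, 11, 0, 15, 14, 16, 9]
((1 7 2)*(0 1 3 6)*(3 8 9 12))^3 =((0 1 7 2 8 9 12 3 6))^3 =(0 2 12)(1 8 3)(6 7 9)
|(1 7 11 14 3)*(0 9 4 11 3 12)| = |(0 9 4 11 14 12)(1 7 3)| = 6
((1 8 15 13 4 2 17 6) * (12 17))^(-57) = ((1 8 15 13 4 2 12 17 6))^(-57) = (1 12 13)(2 15 6)(4 8 17)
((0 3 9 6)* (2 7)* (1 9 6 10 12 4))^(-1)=((0 3 6)(1 9 10 12 4)(2 7))^(-1)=(0 6 3)(1 4 12 10 9)(2 7)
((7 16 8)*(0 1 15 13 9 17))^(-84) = ((0 1 15 13 9 17)(7 16 8))^(-84) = (17)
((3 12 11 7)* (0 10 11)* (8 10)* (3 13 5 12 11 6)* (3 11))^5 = (0 7 8 13 10 5 6 12 11)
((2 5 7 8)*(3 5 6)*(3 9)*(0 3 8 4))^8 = ((0 3 5 7 4)(2 6 9 8))^8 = (9)(0 7 3 4 5)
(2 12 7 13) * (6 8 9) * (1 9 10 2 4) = [0, 9, 12, 3, 1, 5, 8, 13, 10, 6, 2, 11, 7, 4] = (1 9 6 8 10 2 12 7 13 4)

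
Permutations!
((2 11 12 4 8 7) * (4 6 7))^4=((2 11 12 6 7)(4 8))^4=(2 7 6 12 11)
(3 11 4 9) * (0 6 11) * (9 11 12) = (0 6 12 9 3)(4 11) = [6, 1, 2, 0, 11, 5, 12, 7, 8, 3, 10, 4, 9]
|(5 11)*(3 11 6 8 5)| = 6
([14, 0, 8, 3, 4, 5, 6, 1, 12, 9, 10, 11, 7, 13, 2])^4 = [12, 8, 1, 3, 4, 5, 6, 2, 0, 9, 10, 11, 14, 13, 7]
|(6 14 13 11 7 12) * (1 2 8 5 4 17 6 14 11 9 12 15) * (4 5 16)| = |(1 2 8 16 4 17 6 11 7 15)(9 12 14 13)| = 20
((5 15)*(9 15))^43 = ((5 9 15))^43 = (5 9 15)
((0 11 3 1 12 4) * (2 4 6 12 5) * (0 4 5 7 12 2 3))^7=((0 11)(1 7 12 6 2 5 3))^7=(12)(0 11)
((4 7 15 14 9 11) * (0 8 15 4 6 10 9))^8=((0 8 15 14)(4 7)(6 10 9 11))^8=(15)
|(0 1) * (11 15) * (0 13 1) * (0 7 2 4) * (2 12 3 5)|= 14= |(0 7 12 3 5 2 4)(1 13)(11 15)|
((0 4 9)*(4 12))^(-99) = ((0 12 4 9))^(-99) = (0 12 4 9)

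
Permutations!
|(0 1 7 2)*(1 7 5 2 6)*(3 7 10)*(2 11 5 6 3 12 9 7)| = |(0 10 12 9 7 3 2)(1 6)(5 11)| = 14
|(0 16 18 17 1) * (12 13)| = |(0 16 18 17 1)(12 13)| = 10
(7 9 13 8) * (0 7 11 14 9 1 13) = (0 7 1 13 8 11 14 9) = [7, 13, 2, 3, 4, 5, 6, 1, 11, 0, 10, 14, 12, 8, 9]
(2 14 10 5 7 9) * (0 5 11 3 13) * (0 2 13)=(0 5 7 9 13 2 14 10 11 3)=[5, 1, 14, 0, 4, 7, 6, 9, 8, 13, 11, 3, 12, 2, 10]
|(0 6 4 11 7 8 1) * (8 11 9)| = 6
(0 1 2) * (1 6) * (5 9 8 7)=(0 6 1 2)(5 9 8 7)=[6, 2, 0, 3, 4, 9, 1, 5, 7, 8]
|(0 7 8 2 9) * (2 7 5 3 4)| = |(0 5 3 4 2 9)(7 8)| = 6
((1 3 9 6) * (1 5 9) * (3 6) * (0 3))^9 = (0 6)(1 9)(3 5)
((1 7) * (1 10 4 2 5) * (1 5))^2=((1 7 10 4 2))^2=(1 10 2 7 4)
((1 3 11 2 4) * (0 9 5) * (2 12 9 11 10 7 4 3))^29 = ((0 11 12 9 5)(1 2 3 10 7 4))^29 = (0 5 9 12 11)(1 4 7 10 3 2)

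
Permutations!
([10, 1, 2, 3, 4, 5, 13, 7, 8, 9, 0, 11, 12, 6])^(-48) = [0, 1, 2, 3, 4, 5, 6, 7, 8, 9, 10, 11, 12, 13]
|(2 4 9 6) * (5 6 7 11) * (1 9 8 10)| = |(1 9 7 11 5 6 2 4 8 10)| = 10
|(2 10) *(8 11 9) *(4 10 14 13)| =15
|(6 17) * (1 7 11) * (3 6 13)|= 12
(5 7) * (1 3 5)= (1 3 5 7)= [0, 3, 2, 5, 4, 7, 6, 1]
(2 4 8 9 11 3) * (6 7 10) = [0, 1, 4, 2, 8, 5, 7, 10, 9, 11, 6, 3] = (2 4 8 9 11 3)(6 7 10)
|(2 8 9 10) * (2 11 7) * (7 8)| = |(2 7)(8 9 10 11)| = 4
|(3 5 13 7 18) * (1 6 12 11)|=20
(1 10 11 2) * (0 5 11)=(0 5 11 2 1 10)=[5, 10, 1, 3, 4, 11, 6, 7, 8, 9, 0, 2]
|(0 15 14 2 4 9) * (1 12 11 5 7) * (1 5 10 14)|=10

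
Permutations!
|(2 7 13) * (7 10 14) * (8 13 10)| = 3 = |(2 8 13)(7 10 14)|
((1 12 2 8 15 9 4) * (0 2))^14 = ((0 2 8 15 9 4 1 12))^14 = (0 1 9 8)(2 12 4 15)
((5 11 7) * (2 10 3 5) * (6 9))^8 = ((2 10 3 5 11 7)(6 9))^8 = (2 3 11)(5 7 10)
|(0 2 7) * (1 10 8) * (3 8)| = 12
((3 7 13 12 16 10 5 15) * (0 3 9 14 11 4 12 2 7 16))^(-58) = (0 11 15 16 12 14 5 3 4 9 10)(2 13 7)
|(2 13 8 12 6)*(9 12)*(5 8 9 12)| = |(2 13 9 5 8 12 6)| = 7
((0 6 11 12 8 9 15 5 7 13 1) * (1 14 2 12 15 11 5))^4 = ((0 6 5 7 13 14 2 12 8 9 11 15 1))^4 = (0 13 8 1 7 12 15 5 2 11 6 14 9)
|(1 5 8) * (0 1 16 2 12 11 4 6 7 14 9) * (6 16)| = 40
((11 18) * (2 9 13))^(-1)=(2 13 9)(11 18)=((2 9 13)(11 18))^(-1)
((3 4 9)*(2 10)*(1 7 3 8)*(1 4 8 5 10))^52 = ((1 7 3 8 4 9 5 10 2))^52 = (1 10 9 8 7 2 5 4 3)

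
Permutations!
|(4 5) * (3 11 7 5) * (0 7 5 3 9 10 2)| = 9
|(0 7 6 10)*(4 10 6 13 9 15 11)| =8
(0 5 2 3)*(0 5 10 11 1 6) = (0 10 11 1 6)(2 3 5) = [10, 6, 3, 5, 4, 2, 0, 7, 8, 9, 11, 1]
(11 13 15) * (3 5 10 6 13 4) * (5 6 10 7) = (3 6 13 15 11 4)(5 7) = [0, 1, 2, 6, 3, 7, 13, 5, 8, 9, 10, 4, 12, 15, 14, 11]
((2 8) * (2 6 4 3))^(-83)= (2 6 3 8 4)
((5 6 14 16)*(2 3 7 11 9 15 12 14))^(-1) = ((2 3 7 11 9 15 12 14 16 5 6))^(-1) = (2 6 5 16 14 12 15 9 11 7 3)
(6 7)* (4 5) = (4 5)(6 7) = [0, 1, 2, 3, 5, 4, 7, 6]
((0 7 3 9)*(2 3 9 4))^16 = ((0 7 9)(2 3 4))^16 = (0 7 9)(2 3 4)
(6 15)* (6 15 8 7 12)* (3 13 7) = (15)(3 13 7 12 6 8) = [0, 1, 2, 13, 4, 5, 8, 12, 3, 9, 10, 11, 6, 7, 14, 15]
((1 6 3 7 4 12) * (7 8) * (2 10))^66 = ((1 6 3 8 7 4 12)(2 10))^66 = (1 8 12 3 4 6 7)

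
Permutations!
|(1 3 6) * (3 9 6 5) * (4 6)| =|(1 9 4 6)(3 5)| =4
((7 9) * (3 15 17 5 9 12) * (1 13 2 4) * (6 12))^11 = ((1 13 2 4)(3 15 17 5 9 7 6 12))^11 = (1 4 2 13)(3 5 6 15 9 12 17 7)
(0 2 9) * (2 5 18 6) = (0 5 18 6 2 9) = [5, 1, 9, 3, 4, 18, 2, 7, 8, 0, 10, 11, 12, 13, 14, 15, 16, 17, 6]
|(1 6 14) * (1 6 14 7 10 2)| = |(1 14 6 7 10 2)| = 6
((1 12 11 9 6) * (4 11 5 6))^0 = (12)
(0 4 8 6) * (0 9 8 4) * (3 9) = (3 9 8 6) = [0, 1, 2, 9, 4, 5, 3, 7, 6, 8]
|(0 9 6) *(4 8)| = |(0 9 6)(4 8)| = 6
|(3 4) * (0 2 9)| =|(0 2 9)(3 4)| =6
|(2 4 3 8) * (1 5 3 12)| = 7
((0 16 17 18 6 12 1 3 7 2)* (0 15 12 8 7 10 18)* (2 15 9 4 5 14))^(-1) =(0 17 16)(1 12 15 7 8 6 18 10 3)(2 14 5 4 9) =((0 16 17)(1 3 10 18 6 8 7 15 12)(2 9 4 5 14))^(-1)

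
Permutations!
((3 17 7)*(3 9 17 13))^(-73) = (3 13)(7 17 9)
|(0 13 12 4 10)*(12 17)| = 6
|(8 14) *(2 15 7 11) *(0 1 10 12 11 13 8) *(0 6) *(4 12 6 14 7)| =|(0 1 10 6)(2 15 4 12 11)(7 13 8)| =60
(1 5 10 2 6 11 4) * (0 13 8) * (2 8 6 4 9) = (0 13 6 11 9 2 4 1 5 10 8) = [13, 5, 4, 3, 1, 10, 11, 7, 0, 2, 8, 9, 12, 6]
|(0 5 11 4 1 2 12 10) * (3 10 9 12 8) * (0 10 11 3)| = |(0 5 3 11 4 1 2 8)(9 12)| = 8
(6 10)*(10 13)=(6 13 10)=[0, 1, 2, 3, 4, 5, 13, 7, 8, 9, 6, 11, 12, 10]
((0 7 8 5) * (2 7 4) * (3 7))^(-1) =((0 4 2 3 7 8 5))^(-1) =(0 5 8 7 3 2 4)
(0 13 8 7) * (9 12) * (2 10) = [13, 1, 10, 3, 4, 5, 6, 0, 7, 12, 2, 11, 9, 8] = (0 13 8 7)(2 10)(9 12)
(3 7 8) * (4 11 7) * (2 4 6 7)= (2 4 11)(3 6 7 8)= [0, 1, 4, 6, 11, 5, 7, 8, 3, 9, 10, 2]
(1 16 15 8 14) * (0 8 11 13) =(0 8 14 1 16 15 11 13) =[8, 16, 2, 3, 4, 5, 6, 7, 14, 9, 10, 13, 12, 0, 1, 11, 15]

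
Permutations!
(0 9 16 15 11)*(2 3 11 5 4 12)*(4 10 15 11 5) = [9, 1, 3, 5, 12, 10, 6, 7, 8, 16, 15, 0, 2, 13, 14, 4, 11] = (0 9 16 11)(2 3 5 10 15 4 12)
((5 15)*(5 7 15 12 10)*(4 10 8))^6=((4 10 5 12 8)(7 15))^6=(15)(4 10 5 12 8)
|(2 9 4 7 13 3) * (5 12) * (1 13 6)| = 8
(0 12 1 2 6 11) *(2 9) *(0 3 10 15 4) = (0 12 1 9 2 6 11 3 10 15 4) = [12, 9, 6, 10, 0, 5, 11, 7, 8, 2, 15, 3, 1, 13, 14, 4]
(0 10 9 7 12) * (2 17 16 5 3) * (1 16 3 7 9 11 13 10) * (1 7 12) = (0 7 1 16 5 12)(2 17 3)(10 11 13) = [7, 16, 17, 2, 4, 12, 6, 1, 8, 9, 11, 13, 0, 10, 14, 15, 5, 3]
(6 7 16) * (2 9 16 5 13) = (2 9 16 6 7 5 13) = [0, 1, 9, 3, 4, 13, 7, 5, 8, 16, 10, 11, 12, 2, 14, 15, 6]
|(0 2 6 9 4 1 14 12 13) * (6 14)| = |(0 2 14 12 13)(1 6 9 4)| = 20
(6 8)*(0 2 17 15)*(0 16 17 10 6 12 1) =(0 2 10 6 8 12 1)(15 16 17) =[2, 0, 10, 3, 4, 5, 8, 7, 12, 9, 6, 11, 1, 13, 14, 16, 17, 15]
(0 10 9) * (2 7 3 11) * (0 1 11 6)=[10, 11, 7, 6, 4, 5, 0, 3, 8, 1, 9, 2]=(0 10 9 1 11 2 7 3 6)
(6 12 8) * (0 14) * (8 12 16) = (0 14)(6 16 8) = [14, 1, 2, 3, 4, 5, 16, 7, 6, 9, 10, 11, 12, 13, 0, 15, 8]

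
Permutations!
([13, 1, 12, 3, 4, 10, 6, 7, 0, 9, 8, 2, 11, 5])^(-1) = [8, 1, 11, 3, 4, 13, 6, 7, 10, 9, 5, 12, 2, 0]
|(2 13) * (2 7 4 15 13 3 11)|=|(2 3 11)(4 15 13 7)|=12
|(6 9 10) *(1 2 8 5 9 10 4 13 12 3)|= |(1 2 8 5 9 4 13 12 3)(6 10)|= 18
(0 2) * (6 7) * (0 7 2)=(2 7 6)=[0, 1, 7, 3, 4, 5, 2, 6]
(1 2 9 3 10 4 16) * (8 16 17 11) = [0, 2, 9, 10, 17, 5, 6, 7, 16, 3, 4, 8, 12, 13, 14, 15, 1, 11] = (1 2 9 3 10 4 17 11 8 16)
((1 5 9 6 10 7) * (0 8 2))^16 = ((0 8 2)(1 5 9 6 10 7))^16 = (0 8 2)(1 10 9)(5 7 6)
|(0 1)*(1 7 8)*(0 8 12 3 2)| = |(0 7 12 3 2)(1 8)| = 10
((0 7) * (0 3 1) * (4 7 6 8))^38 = ((0 6 8 4 7 3 1))^38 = (0 4 1 8 3 6 7)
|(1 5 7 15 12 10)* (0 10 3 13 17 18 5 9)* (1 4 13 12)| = |(0 10 4 13 17 18 5 7 15 1 9)(3 12)| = 22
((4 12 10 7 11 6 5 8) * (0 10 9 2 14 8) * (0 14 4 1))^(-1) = ((0 10 7 11 6 5 14 8 1)(2 4 12 9))^(-1) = (0 1 8 14 5 6 11 7 10)(2 9 12 4)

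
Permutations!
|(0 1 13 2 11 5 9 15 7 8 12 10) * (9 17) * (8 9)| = |(0 1 13 2 11 5 17 8 12 10)(7 9 15)| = 30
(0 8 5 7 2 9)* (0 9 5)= (9)(0 8)(2 5 7)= [8, 1, 5, 3, 4, 7, 6, 2, 0, 9]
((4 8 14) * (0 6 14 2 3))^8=(0 6 14 4 8 2 3)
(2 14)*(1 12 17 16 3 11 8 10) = (1 12 17 16 3 11 8 10)(2 14) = [0, 12, 14, 11, 4, 5, 6, 7, 10, 9, 1, 8, 17, 13, 2, 15, 3, 16]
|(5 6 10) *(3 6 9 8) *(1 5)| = 7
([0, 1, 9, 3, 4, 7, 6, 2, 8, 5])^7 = [0, 1, 7, 3, 4, 9, 6, 5, 8, 2]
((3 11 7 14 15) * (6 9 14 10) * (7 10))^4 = (3 9 11 14 10 15 6)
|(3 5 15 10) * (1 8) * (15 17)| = 10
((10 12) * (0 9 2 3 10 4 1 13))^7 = (0 1 12 3 9 13 4 10 2)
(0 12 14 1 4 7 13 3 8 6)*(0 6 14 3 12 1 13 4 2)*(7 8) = [1, 2, 0, 7, 8, 5, 6, 4, 14, 9, 10, 11, 3, 12, 13] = (0 1 2)(3 7 4 8 14 13 12)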